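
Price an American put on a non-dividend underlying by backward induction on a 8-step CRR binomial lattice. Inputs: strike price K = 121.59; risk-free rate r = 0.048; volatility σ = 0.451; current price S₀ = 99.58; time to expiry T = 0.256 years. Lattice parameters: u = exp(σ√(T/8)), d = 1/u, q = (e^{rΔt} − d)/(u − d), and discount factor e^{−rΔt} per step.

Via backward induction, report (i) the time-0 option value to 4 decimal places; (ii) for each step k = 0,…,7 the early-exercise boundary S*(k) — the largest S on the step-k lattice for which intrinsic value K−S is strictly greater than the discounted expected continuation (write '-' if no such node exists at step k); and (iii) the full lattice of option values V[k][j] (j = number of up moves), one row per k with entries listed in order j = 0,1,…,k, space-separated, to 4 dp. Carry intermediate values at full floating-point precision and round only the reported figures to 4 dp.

params: Δt=0.03200 u=1.08402 d=0.92249 q=0.48936 e^(-rΔt)=0.99847
t_8 payoffs: 69.3660 60.2215 49.4757 36.8484 22.0100 4.5734 0.0000 0.0000 0.0000
t_7: node(7,0) S=56.6119 payoff=64.9781 vs cont=64.7914 → 64.9781 [stop]  node(7,1) S=66.5248 payoff=55.0652 vs cont=54.8786 → 55.0652 [stop]  node(7,2) S=78.1734 payoff=43.4166 vs cont=43.2300 → 43.4166 [stop]  node(7,3) S=91.8617 payoff=29.7283 vs cont=29.5417 → 29.7283 [stop]  node(7,4) S=107.9468 payoff=13.6432 vs cont=13.4566 → 13.6432 [stop]  node(7,5) S=126.8485 payoff=0.0000 vs cont=2.3318 → 2.3318 [wait]  node(7,6) S=149.0599 payoff=0.0000 vs cont=0.0000 → 0.0000 [wait]  node(7,7) S=175.1605 payoff=0.0000 vs cont=0.0000 → 0.0000 [wait]  ⇒ S*(7)=107.9468
t_6: node(6,0) S=61.3685 payoff=60.2215 vs cont=60.0348 → 60.2215 [stop]  node(6,1) S=72.1143 payoff=49.4757 vs cont=49.2891 → 49.4757 [stop]  node(6,2) S=84.7416 payoff=36.8484 vs cont=36.6618 → 36.8484 [stop]  node(6,3) S=99.5800 payoff=22.0100 vs cont=21.8234 → 22.0100 [stop]  node(6,4) S=117.0166 payoff=4.5734 vs cont=8.0954 → 8.0954 [wait]  node(6,5) S=137.5064 payoff=0.0000 vs cont=1.1889 → 1.1889 [wait]  node(6,6) S=161.5840 payoff=0.0000 vs cont=0.0000 → 0.0000 [wait]  ⇒ S*(6)=99.5800
t_5: node(5,0) S=66.5248 payoff=55.0652 vs cont=54.8786 → 55.0652 [stop]  node(5,1) S=78.1734 payoff=43.4166 vs cont=43.2300 → 43.4166 [stop]  node(5,2) S=91.8617 payoff=29.7283 vs cont=29.5417 → 29.7283 [stop]  node(5,3) S=107.9468 payoff=13.6432 vs cont=15.1775 → 15.1775 [wait]  node(5,4) S=126.8485 payoff=0.0000 vs cont=4.7084 → 4.7084 [wait]  node(5,5) S=149.0599 payoff=0.0000 vs cont=0.6062 → 0.6062 [wait]  ⇒ S*(5)=91.8617
t_4: node(4,0) S=72.1143 payoff=49.4757 vs cont=49.2891 → 49.4757 [stop]  node(4,1) S=84.7416 payoff=36.8484 vs cont=36.6618 → 36.8484 [stop]  node(4,2) S=99.5800 payoff=22.0100 vs cont=22.5730 → 22.5730 [wait]  node(4,3) S=117.0166 payoff=4.5734 vs cont=10.0389 → 10.0389 [wait]  node(4,4) S=137.5064 payoff=0.0000 vs cont=2.6968 → 2.6968 [wait]  ⇒ S*(4)=84.7416
t_3: node(3,0) S=78.1734 payoff=43.4166 vs cont=43.2300 → 43.4166 [stop]  node(3,1) S=91.8617 payoff=29.7283 vs cont=29.8168 → 29.8168 [wait]  node(3,2) S=107.9468 payoff=13.6432 vs cont=16.4141 → 16.4141 [wait]  node(3,3) S=126.8485 payoff=0.0000 vs cont=6.4361 → 6.4361 [wait]  ⇒ S*(3)=78.1734
t_2: node(2,0) S=84.7416 payoff=36.8484 vs cont=36.7050 → 36.8484 [stop]  node(2,1) S=99.5800 payoff=22.0100 vs cont=23.2224 → 23.2224 [wait]  node(2,2) S=117.0166 payoff=4.5734 vs cont=11.5136 → 11.5136 [wait]  ⇒ S*(2)=84.7416
t_1: node(1,0) S=91.8617 payoff=29.7283 vs cont=30.1341 → 30.1341 [wait]  node(1,1) S=107.9468 payoff=13.6432 vs cont=17.4658 → 17.4658 [wait]  ⇒ S*(1)=-
t_0: node(0,0) S=99.5800 payoff=22.0100 vs cont=23.8980 → 23.8980 [wait]  ⇒ S*(0)=-

price = 23.8980
boundary = - - 84.7416 78.1734 84.7416 91.8617 99.5800 107.9468
tree:
23.8980
30.1341 17.4658
36.8484 23.2224 11.5136
43.4166 29.8168 16.4141 6.4361
49.4757 36.8484 22.5730 10.0389 2.6968
55.0652 43.4166 29.7283 15.1775 4.7084 0.6062
60.2215 49.4757 36.8484 22.0100 8.0954 1.1889 0.0000
64.9781 55.0652 43.4166 29.7283 13.6432 2.3318 0.0000 0.0000
69.3660 60.2215 49.4757 36.8484 22.0100 4.5734 0.0000 0.0000 0.0000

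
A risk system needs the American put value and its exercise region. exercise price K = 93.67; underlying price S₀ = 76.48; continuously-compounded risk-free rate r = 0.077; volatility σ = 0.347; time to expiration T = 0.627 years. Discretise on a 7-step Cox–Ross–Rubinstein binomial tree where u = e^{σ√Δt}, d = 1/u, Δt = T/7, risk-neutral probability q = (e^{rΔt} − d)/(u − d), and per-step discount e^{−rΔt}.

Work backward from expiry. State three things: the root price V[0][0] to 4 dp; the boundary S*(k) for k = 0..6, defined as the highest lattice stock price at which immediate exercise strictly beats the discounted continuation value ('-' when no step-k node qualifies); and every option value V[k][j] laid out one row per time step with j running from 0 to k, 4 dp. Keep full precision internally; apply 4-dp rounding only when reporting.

Δt=0.08957  u=1.10944  d=0.90136  q=0.50732  discount=0.99313
step 7 (expiry): payoffs max(K−S,0) = 56.7015 48.1674 37.6632 24.7341 8.8203 0.0000 0.0000 0.0000
step 6: (k=6,j=0): S=41.0142, (K−S)⁺=52.6558, hold=52.0120 ⇒ V=52.6558 exercise | (k=6,j=1): S=50.4823, (K−S)⁺=43.1877, hold=42.5439 ⇒ V=43.1877 exercise | (k=6,j=2): S=62.1360, (K−S)⁺=31.5340, hold=30.8902 ⇒ V=31.5340 exercise | (k=6,j=3): S=76.4800, (K−S)⁺=17.1900, hold=16.5462 ⇒ V=17.1900 exercise | (k=6,j=4): S=94.1353, (K−S)⁺=0.0000, hold=4.3157 ⇒ V=4.3157 continue | (k=6,j=5): S=115.8663, (K−S)⁺=0.0000, hold=0.0000 ⇒ V=0.0000 continue | (k=6,j=6): S=142.6138, (K−S)⁺=0.0000, hold=0.0000 ⇒ V=0.0000 continue  boundary S*=76.4800
step 5: (k=5,j=0): S=45.5026, (K−S)⁺=48.1674, hold=47.5236 ⇒ V=48.1674 exercise | (k=5,j=1): S=56.0068, (K−S)⁺=37.6632, hold=37.0193 ⇒ V=37.6632 exercise | (k=5,j=2): S=68.9359, (K−S)⁺=24.7341, hold=24.0903 ⇒ V=24.7341 exercise | (k=5,j=3): S=84.8497, (K−S)⁺=8.8203, hold=10.5853 ⇒ V=10.5853 continue | (k=5,j=4): S=104.4371, (K−S)⁺=0.0000, hold=2.1116 ⇒ V=2.1116 continue | (k=5,j=5): S=128.5462, (K−S)⁺=0.0000, hold=0.0000 ⇒ V=0.0000 continue  boundary S*=68.9359
step 4: (k=4,j=0): S=50.4823, (K−S)⁺=43.1877, hold=42.5439 ⇒ V=43.1877 exercise | (k=4,j=1): S=62.1360, (K−S)⁺=31.5340, hold=30.8902 ⇒ V=31.5340 exercise | (k=4,j=2): S=76.4800, (K−S)⁺=17.1900, hold=17.4355 ⇒ V=17.4355 continue | (k=4,j=3): S=94.1353, (K−S)⁺=0.0000, hold=6.2433 ⇒ V=6.2433 continue | (k=4,j=4): S=115.8663, (K−S)⁺=0.0000, hold=1.0332 ⇒ V=1.0332 continue  boundary S*=62.1360
step 3: (k=3,j=0): S=56.0068, (K−S)⁺=37.6632, hold=37.0193 ⇒ V=37.6632 exercise | (k=3,j=1): S=68.9359, (K−S)⁺=24.7341, hold=24.2139 ⇒ V=24.7341 exercise | (k=3,j=2): S=84.8497, (K−S)⁺=8.8203, hold=11.6766 ⇒ V=11.6766 continue | (k=3,j=3): S=104.4371, (K−S)⁺=0.0000, hold=3.5753 ⇒ V=3.5753 continue  boundary S*=68.9359
step 2: (k=2,j=0): S=62.1360, (K−S)⁺=31.5340, hold=30.8902 ⇒ V=31.5340 exercise | (k=2,j=1): S=76.4800, (K−S)⁺=17.1900, hold=17.9853 ⇒ V=17.9853 continue | (k=2,j=2): S=94.1353, (K−S)⁺=0.0000, hold=7.5147 ⇒ V=7.5147 continue  boundary S*=62.1360
step 1: (k=1,j=0): S=68.9359, (K−S)⁺=24.7341, hold=24.4909 ⇒ V=24.7341 exercise | (k=1,j=1): S=84.8497, (K−S)⁺=8.8203, hold=12.5862 ⇒ V=12.5862 continue  boundary S*=68.9359
step 0: (k=0,j=0): S=76.4800, (K−S)⁺=17.1900, hold=18.4436 ⇒ V=18.4436 continue  boundary S*=-

price = 18.4436
boundary = - 68.9359 62.1360 68.9359 62.1360 68.9359 76.4800
tree:
18.4436
24.7341 12.5862
31.5340 17.9853 7.5147
37.6632 24.7341 11.6766 3.5753
43.1877 31.5340 17.4355 6.2433 1.0332
48.1674 37.6632 24.7341 10.5853 2.1116 0.0000
52.6558 43.1877 31.5340 17.1900 4.3157 0.0000 0.0000
56.7015 48.1674 37.6632 24.7341 8.8203 0.0000 0.0000 0.0000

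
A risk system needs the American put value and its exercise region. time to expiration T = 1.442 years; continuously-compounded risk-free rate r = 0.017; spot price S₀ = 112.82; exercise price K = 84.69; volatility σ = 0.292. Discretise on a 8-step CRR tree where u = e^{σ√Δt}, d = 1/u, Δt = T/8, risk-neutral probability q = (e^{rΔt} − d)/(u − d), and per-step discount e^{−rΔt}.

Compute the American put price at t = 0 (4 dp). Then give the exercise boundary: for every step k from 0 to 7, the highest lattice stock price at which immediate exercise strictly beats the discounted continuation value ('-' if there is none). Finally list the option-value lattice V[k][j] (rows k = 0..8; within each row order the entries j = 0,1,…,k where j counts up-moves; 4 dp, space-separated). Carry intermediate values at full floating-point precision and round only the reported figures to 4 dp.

params: Δt=0.18025 u=1.13198 d=0.88341 q=0.48139 e^(-rΔt)=0.99694
t_8 payoffs: 42.8428 31.0676 15.9790 0.0000 0.0000 0.0000 0.0000 0.0000 0.0000
t_7: node(7,0) S=47.3703 payoff=37.3197 vs cont=37.0606 → 37.3197 [stop]  node(7,1) S=60.6997 payoff=23.9903 vs cont=23.7312 → 23.9903 [stop]  node(7,2) S=77.7797 payoff=6.9103 vs cont=8.2615 → 8.2615 [wait]  node(7,3) S=99.6658 payoff=0.0000 vs cont=0.0000 → 0.0000 [wait]  node(7,4) S=127.7103 payoff=0.0000 vs cont=0.0000 → 0.0000 [wait]  node(7,5) S=163.6462 payoff=0.0000 vs cont=0.0000 → 0.0000 [wait]  node(7,6) S=209.6940 payoff=0.0000 vs cont=0.0000 → 0.0000 [wait]  node(7,7) S=268.6989 payoff=0.0000 vs cont=0.0000 → 0.0000 [wait]  ⇒ S*(7)=60.6997
t_6: node(6,0) S=53.6224 payoff=31.0676 vs cont=30.8085 → 31.0676 [stop]  node(6,1) S=68.7110 payoff=15.9790 vs cont=16.3683 → 16.3683 [wait]  node(6,2) S=88.0453 payoff=0.0000 vs cont=4.2714 → 4.2714 [wait]  node(6,3) S=112.8200 payoff=0.0000 vs cont=0.0000 → 0.0000 [wait]  node(6,4) S=144.5660 payoff=0.0000 vs cont=0.0000 → 0.0000 [wait]  node(6,5) S=185.2448 payoff=0.0000 vs cont=0.0000 → 0.0000 [wait]  node(6,6) S=237.3700 payoff=0.0000 vs cont=0.0000 → 0.0000 [wait]  ⇒ S*(6)=53.6224
t_5: node(5,0) S=60.6997 payoff=23.9903 vs cont=23.9181 → 23.9903 [stop]  node(5,1) S=77.7797 payoff=6.9103 vs cont=10.5127 → 10.5127 [wait]  node(5,2) S=99.6658 payoff=0.0000 vs cont=2.2084 → 2.2084 [wait]  node(5,3) S=127.7103 payoff=0.0000 vs cont=0.0000 → 0.0000 [wait]  node(5,4) S=163.6462 payoff=0.0000 vs cont=0.0000 → 0.0000 [wait]  node(5,5) S=209.6940 payoff=0.0000 vs cont=0.0000 → 0.0000 [wait]  ⇒ S*(5)=60.6997
t_4: node(4,0) S=68.7110 payoff=15.9790 vs cont=17.4487 → 17.4487 [wait]  node(4,1) S=88.0453 payoff=0.0000 vs cont=6.4951 → 6.4951 [wait]  node(4,2) S=112.8200 payoff=0.0000 vs cont=1.1418 → 1.1418 [wait]  node(4,3) S=144.5660 payoff=0.0000 vs cont=0.0000 → 0.0000 [wait]  node(4,4) S=185.2448 payoff=0.0000 vs cont=0.0000 → 0.0000 [wait]  ⇒ S*(4)=-
t_3: node(3,0) S=77.7797 payoff=6.9103 vs cont=12.1385 → 12.1385 [wait]  node(3,1) S=99.6658 payoff=0.0000 vs cont=3.9061 → 3.9061 [wait]  node(3,2) S=127.7103 payoff=0.0000 vs cont=0.5903 → 0.5903 [wait]  node(3,3) S=163.6462 payoff=0.0000 vs cont=0.0000 → 0.0000 [wait]  ⇒ S*(3)=-
t_2: node(2,0) S=88.0453 payoff=0.0000 vs cont=8.1504 → 8.1504 [wait]  node(2,1) S=112.8200 payoff=0.0000 vs cont=2.3028 → 2.3028 [wait]  node(2,2) S=144.5660 payoff=0.0000 vs cont=0.3052 → 0.3052 [wait]  ⇒ S*(2)=-
t_1: node(1,0) S=99.6658 payoff=0.0000 vs cont=5.3191 → 5.3191 [wait]  node(1,1) S=127.7103 payoff=0.0000 vs cont=1.3371 → 1.3371 [wait]  ⇒ S*(1)=-
t_0: node(0,0) S=112.8200 payoff=0.0000 vs cont=3.3918 → 3.3918 [wait]  ⇒ S*(0)=-

price = 3.3918
boundary = - - - - - 60.6997 53.6224 60.6997
tree:
3.3918
5.3191 1.3371
8.1504 2.3028 0.3052
12.1385 3.9061 0.5903 0.0000
17.4487 6.4951 1.1418 0.0000 0.0000
23.9903 10.5127 2.2084 0.0000 0.0000 0.0000
31.0676 16.3683 4.2714 0.0000 0.0000 0.0000 0.0000
37.3197 23.9903 8.2615 0.0000 0.0000 0.0000 0.0000 0.0000
42.8428 31.0676 15.9790 0.0000 0.0000 0.0000 0.0000 0.0000 0.0000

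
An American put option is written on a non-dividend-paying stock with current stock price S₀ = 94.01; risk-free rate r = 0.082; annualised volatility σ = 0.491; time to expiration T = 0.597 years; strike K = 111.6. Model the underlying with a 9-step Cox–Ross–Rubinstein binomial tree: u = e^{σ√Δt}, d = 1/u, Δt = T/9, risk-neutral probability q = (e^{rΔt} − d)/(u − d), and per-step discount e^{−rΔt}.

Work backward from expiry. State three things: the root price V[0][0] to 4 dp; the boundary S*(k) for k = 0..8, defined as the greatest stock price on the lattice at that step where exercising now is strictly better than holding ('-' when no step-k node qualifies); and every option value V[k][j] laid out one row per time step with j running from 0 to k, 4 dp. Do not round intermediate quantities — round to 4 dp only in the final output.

Δt=0.06633  u=1.13480  d=0.88121  q=0.48994  discount=0.99458
step 9 (expiry): payoffs max(K−S,0) = 81.4774 72.8088 61.6457 47.2700 28.7574 4.9172 0.0000 0.0000 0.0000 0.0000
step 8: (k=8,j=0): S=34.1832, (K−S)⁺=77.4168, hold=76.8114 ⇒ V=77.4168 exercise | (k=8,j=1): S=44.0203, (K−S)⁺=67.5797, hold=66.9743 ⇒ V=67.5797 exercise | (k=8,j=2): S=56.6883, (K−S)⁺=54.9117, hold=54.3063 ⇒ V=54.9117 exercise | (k=8,j=3): S=73.0018, (K−S)⁺=38.5982, hold=37.9928 ⇒ V=38.5982 exercise | (k=8,j=4): S=94.0100, (K−S)⁺=17.5900, hold=16.9846 ⇒ V=17.5900 exercise | (k=8,j=5): S=121.0638, (K−S)⁺=0.0000, hold=2.4945 ⇒ V=2.4945 continue | (k=8,j=6): S=155.9031, (K−S)⁺=0.0000, hold=0.0000 ⇒ V=0.0000 continue | (k=8,j=7): S=200.7682, (K−S)⁺=0.0000, hold=0.0000 ⇒ V=0.0000 continue | (k=8,j=8): S=258.5445, (K−S)⁺=0.0000, hold=0.0000 ⇒ V=0.0000 continue  boundary S*=94.0100
step 7: (k=7,j=0): S=38.7912, (K−S)⁺=72.8088, hold=72.2034 ⇒ V=72.8088 exercise | (k=7,j=1): S=49.9543, (K−S)⁺=61.6457, hold=61.0403 ⇒ V=61.6457 exercise | (k=7,j=2): S=64.3300, (K−S)⁺=47.2700, hold=46.6646 ⇒ V=47.2700 exercise | (k=7,j=3): S=82.8426, (K−S)⁺=28.7574, hold=28.1520 ⇒ V=28.7574 exercise | (k=7,j=4): S=106.6828, (K−S)⁺=4.9172, hold=10.1389 ⇒ V=10.1389 continue | (k=7,j=5): S=137.3835, (K−S)⁺=0.0000, hold=1.2655 ⇒ V=1.2655 continue | (k=7,j=6): S=176.9191, (K−S)⁺=0.0000, hold=0.0000 ⇒ V=0.0000 continue | (k=7,j=7): S=227.8322, (K−S)⁺=0.0000, hold=0.0000 ⇒ V=0.0000 continue  boundary S*=82.8426
step 6: (k=6,j=0): S=44.0203, (K−S)⁺=67.5797, hold=66.9743 ⇒ V=67.5797 exercise | (k=6,j=1): S=56.6883, (K−S)⁺=54.9117, hold=54.3063 ⇒ V=54.9117 exercise | (k=6,j=2): S=73.0018, (K−S)⁺=38.5982, hold=37.9928 ⇒ V=38.5982 exercise | (k=6,j=3): S=94.0100, (K−S)⁺=17.5900, hold=19.5290 ⇒ V=19.5290 continue | (k=6,j=4): S=121.0638, (K−S)⁺=0.0000, hold=5.7601 ⇒ V=5.7601 continue | (k=6,j=5): S=155.9031, (K−S)⁺=0.0000, hold=0.6420 ⇒ V=0.6420 continue | (k=6,j=6): S=200.7682, (K−S)⁺=0.0000, hold=0.0000 ⇒ V=0.0000 continue  boundary S*=73.0018
step 5: (k=5,j=0): S=49.9543, (K−S)⁺=61.6457, hold=61.0403 ⇒ V=61.6457 exercise | (k=5,j=1): S=64.3300, (K−S)⁺=47.2700, hold=46.6646 ⇒ V=47.2700 exercise | (k=5,j=2): S=82.8426, (K−S)⁺=28.7574, hold=29.0968 ⇒ V=29.0968 continue | (k=5,j=3): S=106.6828, (K−S)⁺=4.9172, hold=12.7138 ⇒ V=12.7138 continue | (k=5,j=4): S=137.3835, (K−S)⁺=0.0000, hold=3.2349 ⇒ V=3.2349 continue | (k=5,j=5): S=176.9191, (K−S)⁺=0.0000, hold=0.3257 ⇒ V=0.3257 continue  boundary S*=64.3300
step 4: (k=4,j=0): S=56.6883, (K−S)⁺=54.9117, hold=54.3063 ⇒ V=54.9117 exercise | (k=4,j=1): S=73.0018, (K−S)⁺=38.5982, hold=38.1582 ⇒ V=38.5982 exercise | (k=4,j=2): S=94.0100, (K−S)⁺=17.5900, hold=20.9559 ⇒ V=20.9559 continue | (k=4,j=3): S=121.0638, (K−S)⁺=0.0000, hold=8.0260 ⇒ V=8.0260 continue | (k=4,j=4): S=155.9031, (K−S)⁺=0.0000, hold=1.7997 ⇒ V=1.7997 continue  boundary S*=73.0018
step 3: (k=3,j=0): S=64.3300, (K−S)⁺=47.2700, hold=46.6646 ⇒ V=47.2700 exercise | (k=3,j=1): S=82.8426, (K−S)⁺=28.7574, hold=29.7921 ⇒ V=29.7921 continue | (k=3,j=2): S=106.6828, (K−S)⁺=4.9172, hold=14.5418 ⇒ V=14.5418 continue | (k=3,j=3): S=137.3835, (K−S)⁺=0.0000, hold=4.9485 ⇒ V=4.9485 continue  boundary S*=64.3300
step 2: (k=2,j=0): S=73.0018, (K−S)⁺=38.5982, hold=38.4970 ⇒ V=38.5982 exercise | (k=2,j=1): S=94.0100, (K−S)⁺=17.5900, hold=22.1993 ⇒ V=22.1993 continue | (k=2,j=2): S=121.0638, (K−S)⁺=0.0000, hold=9.7883 ⇒ V=9.7883 continue  boundary S*=73.0018
step 1: (k=1,j=0): S=82.8426, (K−S)⁺=28.7574, hold=30.3980 ⇒ V=30.3980 continue | (k=1,j=1): S=106.6828, (K−S)⁺=4.9172, hold=16.0313 ⇒ V=16.0313 continue  boundary S*=-
step 0: (k=0,j=0): S=94.0100, (K−S)⁺=17.5900, hold=23.2325 ⇒ V=23.2325 continue  boundary S*=-

price = 23.2325
boundary = - - 73.0018 64.3300 73.0018 64.3300 73.0018 82.8426 94.0100
tree:
23.2325
30.3980 16.0313
38.5982 22.1993 9.7883
47.2700 29.7921 14.5418 4.9485
54.9117 38.5982 20.9559 8.0260 1.7997
61.6457 47.2700 29.0968 12.7138 3.2349 0.3257
67.5797 54.9117 38.5982 19.5290 5.7601 0.6420 0.0000
72.8088 61.6457 47.2700 28.7574 10.1389 1.2655 0.0000 0.0000
77.4168 67.5797 54.9117 38.5982 17.5900 2.4945 0.0000 0.0000 0.0000
81.4774 72.8088 61.6457 47.2700 28.7574 4.9172 0.0000 0.0000 0.0000 0.0000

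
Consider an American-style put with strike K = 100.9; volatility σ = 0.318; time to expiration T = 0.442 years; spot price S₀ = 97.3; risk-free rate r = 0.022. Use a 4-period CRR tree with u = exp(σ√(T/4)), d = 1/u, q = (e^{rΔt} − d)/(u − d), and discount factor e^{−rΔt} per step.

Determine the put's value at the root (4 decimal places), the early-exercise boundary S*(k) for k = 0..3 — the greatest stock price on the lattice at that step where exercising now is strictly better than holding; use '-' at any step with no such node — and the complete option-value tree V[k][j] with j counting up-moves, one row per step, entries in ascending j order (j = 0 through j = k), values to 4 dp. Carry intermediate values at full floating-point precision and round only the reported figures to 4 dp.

params: Δt=0.11050 u=1.11150 d=0.89969 q=0.48509 e^(-rΔt)=0.99757
t_4 payoffs: 37.1502 22.1418 3.6000 0.0000 0.0000
t_3: node(3,0) S=70.8578 payoff=30.0422 vs cont=29.7972 → 30.0422 [stop]  node(3,1) S=87.5396 payoff=13.3604 vs cont=13.1154 → 13.3604 [stop]  node(3,2) S=108.1487 payoff=0.0000 vs cont=1.8492 → 1.8492 [wait]  node(3,3) S=133.6098 payoff=0.0000 vs cont=0.0000 → 0.0000 [wait]  ⇒ S*(3)=87.5396
t_2: node(2,0) S=78.7582 payoff=22.1418 vs cont=21.8968 → 22.1418 [stop]  node(2,1) S=97.3000 payoff=3.6000 vs cont=7.7576 → 7.7576 [wait]  node(2,2) S=120.2070 payoff=0.0000 vs cont=0.9499 → 0.9499 [wait]  ⇒ S*(2)=78.7582
t_1: node(1,0) S=87.5396 payoff=13.3604 vs cont=15.1273 → 15.1273 [wait]  node(1,1) S=108.1487 payoff=0.0000 vs cont=4.4444 → 4.4444 [wait]  ⇒ S*(1)=-
t_0: node(0,0) S=97.3000 payoff=3.6000 vs cont=9.9210 → 9.9210 [wait]  ⇒ S*(0)=-

price = 9.9210
boundary = - - 78.7582 87.5396
tree:
9.9210
15.1273 4.4444
22.1418 7.7576 0.9499
30.0422 13.3604 1.8492 0.0000
37.1502 22.1418 3.6000 0.0000 0.0000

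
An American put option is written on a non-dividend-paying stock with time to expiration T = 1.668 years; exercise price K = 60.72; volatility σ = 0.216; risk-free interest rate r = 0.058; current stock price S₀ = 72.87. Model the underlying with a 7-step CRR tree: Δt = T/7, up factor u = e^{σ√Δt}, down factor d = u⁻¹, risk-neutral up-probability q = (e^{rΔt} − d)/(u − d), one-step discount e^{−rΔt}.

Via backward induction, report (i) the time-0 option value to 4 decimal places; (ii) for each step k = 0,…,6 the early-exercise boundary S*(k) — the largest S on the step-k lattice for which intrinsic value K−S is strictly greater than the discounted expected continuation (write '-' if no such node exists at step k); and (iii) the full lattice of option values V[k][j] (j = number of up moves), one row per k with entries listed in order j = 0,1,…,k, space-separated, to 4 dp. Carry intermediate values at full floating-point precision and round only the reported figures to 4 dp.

price = 1.6641
boundary = - - - - 47.7949 43.0120 47.7949
tree:
1.6641
2.9134 0.6409
4.9634 1.2389 0.1470
8.1773 2.3486 0.3237 0.0000
12.9251 4.3362 0.7128 0.0000 0.0000
17.7080 7.7090 1.5696 0.0000 0.0000 0.0000
22.0122 12.9251 3.4562 0.0000 0.0000 0.0000 0.0000
25.8857 17.7080 7.6103 0.0000 0.0000 0.0000 0.0000 0.0000

Δt=0.23829  u=1.11120  d=0.89993  q=0.53954  discount=0.98627
step 7 (expiry): payoffs max(K−S,0) = 25.8857 17.7080 7.6103 0.0000 0.0000 0.0000 0.0000 0.0000
step 6: (k=6,j=0): S=38.7078, (K−S)⁺=22.0122, hold=21.1788 ⇒ V=22.0122 exercise | (k=6,j=1): S=47.7949, (K−S)⁺=12.9251, hold=12.0917 ⇒ V=12.9251 exercise | (k=6,j=2): S=59.0154, (K−S)⁺=1.7046, hold=3.4562 ⇒ V=3.4562 continue | (k=6,j=3): S=72.8700, (K−S)⁺=0.0000, hold=0.0000 ⇒ V=0.0000 continue | (k=6,j=4): S=89.9771, (K−S)⁺=0.0000, hold=0.0000 ⇒ V=0.0000 continue | (k=6,j=5): S=111.1004, (K−S)⁺=0.0000, hold=0.0000 ⇒ V=0.0000 continue | (k=6,j=6): S=137.1826, (K−S)⁺=0.0000, hold=0.0000 ⇒ V=0.0000 continue  boundary S*=47.7949
step 5: (k=5,j=0): S=43.0120, (K−S)⁺=17.7080, hold=16.8745 ⇒ V=17.7080 exercise | (k=5,j=1): S=53.1097, (K−S)⁺=7.6103, hold=7.7090 ⇒ V=7.7090 continue | (k=5,j=2): S=65.5778, (K−S)⁺=0.0000, hold=1.5696 ⇒ V=1.5696 continue | (k=5,j=3): S=80.9731, (K−S)⁺=0.0000, hold=0.0000 ⇒ V=0.0000 continue | (k=5,j=4): S=99.9825, (K−S)⁺=0.0000, hold=0.0000 ⇒ V=0.0000 continue | (k=5,j=5): S=123.4546, (K−S)⁺=0.0000, hold=0.0000 ⇒ V=0.0000 continue  boundary S*=43.0120
step 4: (k=4,j=0): S=47.7949, (K−S)⁺=12.9251, hold=12.1442 ⇒ V=12.9251 exercise | (k=4,j=1): S=59.0154, (K−S)⁺=1.7046, hold=4.3362 ⇒ V=4.3362 continue | (k=4,j=2): S=72.8700, (K−S)⁺=0.0000, hold=0.7128 ⇒ V=0.7128 continue | (k=4,j=3): S=89.9771, (K−S)⁺=0.0000, hold=0.0000 ⇒ V=0.0000 continue | (k=4,j=4): S=111.1004, (K−S)⁺=0.0000, hold=0.0000 ⇒ V=0.0000 continue  boundary S*=47.7949
step 3: (k=3,j=0): S=53.1097, (K−S)⁺=7.6103, hold=8.1773 ⇒ V=8.1773 continue | (k=3,j=1): S=65.5778, (K−S)⁺=0.0000, hold=2.3486 ⇒ V=2.3486 continue | (k=3,j=2): S=80.9731, (K−S)⁺=0.0000, hold=0.3237 ⇒ V=0.3237 continue | (k=3,j=3): S=99.9825, (K−S)⁺=0.0000, hold=0.0000 ⇒ V=0.0000 continue  boundary S*=-
step 2: (k=2,j=0): S=59.0154, (K−S)⁺=1.7046, hold=4.9634 ⇒ V=4.9634 continue | (k=2,j=1): S=72.8700, (K−S)⁺=0.0000, hold=1.2389 ⇒ V=1.2389 continue | (k=2,j=2): S=89.9771, (K−S)⁺=0.0000, hold=0.1470 ⇒ V=0.1470 continue  boundary S*=-
step 1: (k=1,j=0): S=65.5778, (K−S)⁺=0.0000, hold=2.9134 ⇒ V=2.9134 continue | (k=1,j=1): S=80.9731, (K−S)⁺=0.0000, hold=0.6409 ⇒ V=0.6409 continue  boundary S*=-
step 0: (k=0,j=0): S=72.8700, (K−S)⁺=0.0000, hold=1.6641 ⇒ V=1.6641 continue  boundary S*=-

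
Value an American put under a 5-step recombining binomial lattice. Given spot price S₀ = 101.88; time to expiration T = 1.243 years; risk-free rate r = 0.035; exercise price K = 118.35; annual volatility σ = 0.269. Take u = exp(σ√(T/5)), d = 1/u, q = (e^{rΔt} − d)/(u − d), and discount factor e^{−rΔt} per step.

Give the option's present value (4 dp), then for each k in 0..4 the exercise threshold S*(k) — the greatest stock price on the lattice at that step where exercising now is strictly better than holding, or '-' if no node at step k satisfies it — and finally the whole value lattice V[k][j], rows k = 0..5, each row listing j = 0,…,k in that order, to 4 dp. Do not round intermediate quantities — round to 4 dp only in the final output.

params: Δt=0.24860 u=1.14353 d=0.87448 q=0.49900 e^(-rΔt)=0.99134
t_5 payoffs: 66.2491 50.2194 29.2577 1.8468 0.0000 0.0000
t_4: node(4,0) S=59.5791 payoff=58.7709 vs cont=57.7456 → 58.7709 [stop]  node(4,1) S=77.9097 payoff=40.4403 vs cont=39.4150 → 40.4403 [stop]  node(4,2) S=101.8800 payoff=16.4700 vs cont=15.4447 → 16.4700 [stop]  node(4,3) S=133.2253 payoff=0.0000 vs cont=0.9172 → 0.9172 [wait]  node(4,4) S=174.2145 payoff=0.0000 vs cont=0.0000 → 0.0000 [wait]  ⇒ S*(4)=101.8800
t_3: node(3,0) S=68.1306 payoff=50.2194 vs cont=49.1941 → 50.2194 [stop]  node(3,1) S=89.0923 payoff=29.2577 vs cont=28.2324 → 29.2577 [stop]  node(3,2) S=116.5032 payoff=1.8468 vs cont=8.6337 → 8.6337 [wait]  node(3,3) S=152.3475 payoff=0.0000 vs cont=0.4556 → 0.4556 [wait]  ⇒ S*(3)=89.0923
t_2: node(2,0) S=77.9097 payoff=40.4403 vs cont=39.4150 → 40.4403 [stop]  node(2,1) S=101.8800 payoff=16.4700 vs cont=18.8020 → 18.8020 [wait]  node(2,2) S=133.2253 payoff=0.0000 vs cont=4.5134 → 4.5134 [wait]  ⇒ S*(2)=77.9097
t_1: node(1,0) S=89.0923 payoff=29.2577 vs cont=29.3860 → 29.3860 [wait]  node(1,1) S=116.5032 payoff=1.8468 vs cont=11.5709 → 11.5709 [wait]  ⇒ S*(1)=-
t_0: node(0,0) S=101.8800 payoff=16.4700 vs cont=20.3187 → 20.3187 [wait]  ⇒ S*(0)=-

price = 20.3187
boundary = - - 77.9097 89.0923 101.8800
tree:
20.3187
29.3860 11.5709
40.4403 18.8020 4.5134
50.2194 29.2577 8.6337 0.4556
58.7709 40.4403 16.4700 0.9172 0.0000
66.2491 50.2194 29.2577 1.8468 0.0000 0.0000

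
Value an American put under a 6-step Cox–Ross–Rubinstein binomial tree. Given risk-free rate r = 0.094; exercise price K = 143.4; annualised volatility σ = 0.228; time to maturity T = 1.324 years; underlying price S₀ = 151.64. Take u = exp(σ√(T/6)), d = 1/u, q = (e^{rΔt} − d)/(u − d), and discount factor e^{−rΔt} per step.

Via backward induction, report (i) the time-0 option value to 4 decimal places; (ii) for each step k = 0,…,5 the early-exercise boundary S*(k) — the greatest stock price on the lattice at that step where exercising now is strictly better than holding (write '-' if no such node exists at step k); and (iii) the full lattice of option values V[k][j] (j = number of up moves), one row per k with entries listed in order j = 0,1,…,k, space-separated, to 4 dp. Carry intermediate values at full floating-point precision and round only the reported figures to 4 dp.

params: Δt=0.22067 u=1.11305 d=0.89843 q=0.57091 e^(-rΔt)=0.97947
t_6 payoffs: 63.6506 44.6002 20.9990 0.0000 0.0000 0.0000 0.0000
t_5: node(5,0) S=88.7650 payoff=54.6350 vs cont=51.6911 → 54.6350 [stop]  node(5,1) S=109.9691 payoff=33.4309 vs cont=30.4871 → 33.4309 [stop]  node(5,2) S=136.2383 payoff=7.1617 vs cont=8.8255 → 8.8255 [wait]  node(5,3) S=168.7828 payoff=0.0000 vs cont=0.0000 → 0.0000 [wait]  node(5,4) S=209.1014 payoff=0.0000 vs cont=0.0000 → 0.0000 [wait]  node(5,5) S=259.0513 payoff=0.0000 vs cont=0.0000 → 0.0000 [wait]  ⇒ S*(5)=109.9691
t_4: node(4,0) S=98.7998 payoff=44.6002 vs cont=41.6563 → 44.6002 [stop]  node(4,1) S=122.4010 payoff=20.9990 vs cont=18.9856 → 20.9990 [stop]  node(4,2) S=151.6400 payoff=0.0000 vs cont=3.7092 → 3.7092 [wait]  node(4,3) S=187.8636 payoff=0.0000 vs cont=0.0000 → 0.0000 [wait]  node(4,4) S=232.7402 payoff=0.0000 vs cont=0.0000 → 0.0000 [wait]  ⇒ S*(4)=122.4010
t_3: node(3,0) S=109.9691 payoff=33.4309 vs cont=30.4871 → 33.4309 [stop]  node(3,1) S=136.2383 payoff=7.1617 vs cont=10.8997 → 10.8997 [wait]  node(3,2) S=168.7828 payoff=0.0000 vs cont=1.5589 → 1.5589 [wait]  node(3,3) S=209.1014 payoff=0.0000 vs cont=0.0000 → 0.0000 [wait]  ⇒ S*(3)=109.9691
t_2: node(2,0) S=122.4010 payoff=20.9990 vs cont=20.1454 → 20.9990 [stop]  node(2,1) S=151.6400 payoff=0.0000 vs cont=5.4527 → 5.4527 [wait]  node(2,2) S=187.8636 payoff=0.0000 vs cont=0.6552 → 0.6552 [wait]  ⇒ S*(2)=122.4010
t_1: node(1,0) S=136.2383 payoff=7.1617 vs cont=11.8746 → 11.8746 [wait]  node(1,1) S=168.7828 payoff=0.0000 vs cont=2.6580 → 2.6580 [wait]  ⇒ S*(1)=-
t_0: node(0,0) S=151.6400 payoff=0.0000 vs cont=6.4770 → 6.4770 [wait]  ⇒ S*(0)=-

price = 6.4770
boundary = - - 122.4010 109.9691 122.4010 109.9691
tree:
6.4770
11.8746 2.6580
20.9990 5.4527 0.6552
33.4309 10.8997 1.5589 0.0000
44.6002 20.9990 3.7092 0.0000 0.0000
54.6350 33.4309 8.8255 0.0000 0.0000 0.0000
63.6506 44.6002 20.9990 0.0000 0.0000 0.0000 0.0000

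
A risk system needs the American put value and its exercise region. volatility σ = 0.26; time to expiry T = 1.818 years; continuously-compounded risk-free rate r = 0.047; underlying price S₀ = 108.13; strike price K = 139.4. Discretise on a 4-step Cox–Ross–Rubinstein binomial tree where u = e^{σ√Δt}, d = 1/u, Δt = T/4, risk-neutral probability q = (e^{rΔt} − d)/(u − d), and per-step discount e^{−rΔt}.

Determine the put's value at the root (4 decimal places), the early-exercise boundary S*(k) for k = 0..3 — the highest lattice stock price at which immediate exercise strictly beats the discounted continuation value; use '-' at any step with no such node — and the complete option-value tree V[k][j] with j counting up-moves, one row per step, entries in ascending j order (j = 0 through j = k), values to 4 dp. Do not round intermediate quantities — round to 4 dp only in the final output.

Δt=0.45450  u=1.19158  d=0.83922  q=0.51757  discount=0.97887
step 4 (expiry): payoffs max(K−S,0) = 85.7650 63.2452 31.2700 0.0000 0.0000
step 3: (k=3,j=0): S=63.9106, (K−S)⁺=75.4894, hold=72.5432 ⇒ V=75.4894 exercise | (k=3,j=1): S=90.7448, (K−S)⁺=48.6552, hold=45.7090 ⇒ V=48.6552 exercise | (k=3,j=2): S=128.8459, (K−S)⁺=10.5541, hold=14.7669 ⇒ V=14.7669 continue | (k=3,j=3): S=182.9447, (K−S)⁺=0.0000, hold=0.0000 ⇒ V=0.0000 continue  boundary S*=90.7448
step 2: (k=2,j=0): S=76.1548, (K−S)⁺=63.2452, hold=60.2990 ⇒ V=63.2452 exercise | (k=2,j=1): S=108.1300, (K−S)⁺=31.2700, hold=30.4581 ⇒ V=31.2700 exercise | (k=2,j=2): S=153.5307, (K−S)⁺=0.0000, hold=6.9735 ⇒ V=6.9735 continue  boundary S*=108.1300
step 1: (k=1,j=0): S=90.7448, (K−S)⁺=48.6552, hold=45.7090 ⇒ V=48.6552 exercise | (k=1,j=1): S=128.8459, (K−S)⁺=10.5541, hold=18.2998 ⇒ V=18.2998 continue  boundary S*=90.7448
step 0: (k=0,j=0): S=108.1300, (K−S)⁺=31.2700, hold=32.2480 ⇒ V=32.2480 continue  boundary S*=-

price = 32.2480
boundary = - 90.7448 108.1300 90.7448
tree:
32.2480
48.6552 18.2998
63.2452 31.2700 6.9735
75.4894 48.6552 14.7669 0.0000
85.7650 63.2452 31.2700 0.0000 0.0000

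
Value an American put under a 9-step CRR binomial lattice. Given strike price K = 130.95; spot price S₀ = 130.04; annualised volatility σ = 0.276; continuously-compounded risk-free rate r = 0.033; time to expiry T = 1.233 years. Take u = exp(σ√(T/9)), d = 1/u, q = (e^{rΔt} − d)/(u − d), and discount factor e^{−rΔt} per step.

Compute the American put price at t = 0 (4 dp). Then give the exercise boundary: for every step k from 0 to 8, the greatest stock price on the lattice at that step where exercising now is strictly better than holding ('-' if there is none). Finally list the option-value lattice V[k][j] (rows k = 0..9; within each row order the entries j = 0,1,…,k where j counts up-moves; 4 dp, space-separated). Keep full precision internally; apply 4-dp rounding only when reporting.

price = 14.4405
boundary = - - - - 86.4195 95.7145 86.4195 95.7145 106.0094
tree:
14.4405
20.0589 8.8775
27.0573 13.1483 4.6297
35.3291 18.9198 7.4182 1.8455
44.5305 26.3248 11.5866 3.2608 0.4278
52.9229 35.2355 17.5331 5.6650 0.8537 0.0000
60.5003 44.5305 25.4937 9.6242 1.7036 0.0000 0.0000
67.3419 52.9229 35.2355 15.8519 3.3996 0.0000 0.0000 0.0000
73.5190 60.5003 44.5305 24.9406 6.7842 0.0000 0.0000 0.0000 0.0000
79.0963 67.3419 52.9229 35.2355 13.5385 0.0000 0.0000 0.0000 0.0000 0.0000

params: Δt=0.13700 u=1.10756 d=0.90289 q=0.49662 e^(-rΔt)=0.99549
t_9 payoffs: 79.0963 67.3419 52.9229 35.2355 13.5385 0.0000 0.0000 0.0000 0.0000 0.0000
t_8: node(8,0) S=57.4310 payoff=73.5190 vs cont=72.9283 → 73.5190 [stop]  node(8,1) S=70.4497 payoff=60.5003 vs cont=59.9097 → 60.5003 [stop]  node(8,2) S=86.4195 payoff=44.5305 vs cont=43.9398 → 44.5305 [stop]  node(8,3) S=106.0094 payoff=24.9406 vs cont=24.3499 → 24.9406 [stop]  node(8,4) S=130.0400 payoff=0.9100 vs cont=6.7842 → 6.7842 [wait]  node(8,5) S=159.5180 payoff=0.0000 vs cont=0.0000 → 0.0000 [wait]  node(8,6) S=195.6782 payoff=0.0000 vs cont=0.0000 → 0.0000 [wait]  node(8,7) S=240.0353 payoff=0.0000 vs cont=0.0000 → 0.0000 [wait]  node(8,8) S=294.4474 payoff=0.0000 vs cont=0.0000 → 0.0000 [wait]  ⇒ S*(8)=106.0094
t_7: node(7,0) S=63.6081 payoff=67.3419 vs cont=66.7512 → 67.3419 [stop]  node(7,1) S=78.0271 payoff=52.9229 vs cont=52.3323 → 52.9229 [stop]  node(7,2) S=95.7145 payoff=35.2355 vs cont=34.6448 → 35.2355 [stop]  node(7,3) S=117.4115 payoff=13.5385 vs cont=15.8519 → 15.8519 [wait]  node(7,4) S=144.0268 payoff=0.0000 vs cont=3.3996 → 3.3996 [wait]  node(7,5) S=176.6754 payoff=0.0000 vs cont=0.0000 → 0.0000 [wait]  node(7,6) S=216.7248 payoff=0.0000 vs cont=0.0000 → 0.0000 [wait]  node(7,7) S=265.8529 payoff=0.0000 vs cont=0.0000 → 0.0000 [wait]  ⇒ S*(7)=95.7145
t_6: node(6,0) S=70.4497 payoff=60.5003 vs cont=59.9097 → 60.5003 [stop]  node(6,1) S=86.4195 payoff=44.5305 vs cont=43.9398 → 44.5305 [stop]  node(6,2) S=106.0094 payoff=24.9406 vs cont=25.4937 → 25.4937 [wait]  node(6,3) S=130.0400 payoff=0.9100 vs cont=9.6242 → 9.6242 [wait]  node(6,4) S=159.5180 payoff=0.0000 vs cont=1.7036 → 1.7036 [wait]  node(6,5) S=195.6782 payoff=0.0000 vs cont=0.0000 → 0.0000 [wait]  node(6,6) S=240.0353 payoff=0.0000 vs cont=0.0000 → 0.0000 [wait]  ⇒ S*(6)=86.4195
t_5: node(5,0) S=78.0271 payoff=52.9229 vs cont=52.3323 → 52.9229 [stop]  node(5,1) S=95.7145 payoff=35.2355 vs cont=34.9182 → 35.2355 [stop]  node(5,2) S=117.4115 payoff=13.5385 vs cont=17.5331 → 17.5331 [wait]  node(5,3) S=144.0268 payoff=0.0000 vs cont=5.6650 → 5.6650 [wait]  node(5,4) S=176.6754 payoff=0.0000 vs cont=0.8537 → 0.8537 [wait]  node(5,5) S=216.7248 payoff=0.0000 vs cont=0.0000 → 0.0000 [wait]  ⇒ S*(5)=95.7145
t_4: node(4,0) S=86.4195 payoff=44.5305 vs cont=43.9398 → 44.5305 [stop]  node(4,1) S=106.0094 payoff=24.9406 vs cont=26.3248 → 26.3248 [wait]  node(4,2) S=130.0400 payoff=0.9100 vs cont=11.5866 → 11.5866 [wait]  node(4,3) S=159.5180 payoff=0.0000 vs cont=3.2608 → 3.2608 [wait]  node(4,4) S=195.6782 payoff=0.0000 vs cont=0.4278 → 0.4278 [wait]  ⇒ S*(4)=86.4195
t_3: node(3,0) S=95.7145 payoff=35.2355 vs cont=35.3291 → 35.3291 [wait]  node(3,1) S=117.4115 payoff=13.5385 vs cont=18.9198 → 18.9198 [wait]  node(3,2) S=144.0268 payoff=0.0000 vs cont=7.4182 → 7.4182 [wait]  node(3,3) S=176.6754 payoff=0.0000 vs cont=1.8455 → 1.8455 [wait]  ⇒ S*(3)=-
t_2: node(2,0) S=106.0094 payoff=24.9406 vs cont=27.0573 → 27.0573 [wait]  node(2,1) S=130.0400 payoff=0.9100 vs cont=13.1483 → 13.1483 [wait]  node(2,2) S=159.5180 payoff=0.0000 vs cont=4.6297 → 4.6297 [wait]  ⇒ S*(2)=-
t_1: node(1,0) S=117.4115 payoff=13.5385 vs cont=20.0589 → 20.0589 [wait]  node(1,1) S=144.0268 payoff=0.0000 vs cont=8.8775 → 8.8775 [wait]  ⇒ S*(1)=-
t_0: node(0,0) S=130.0400 payoff=0.9100 vs cont=14.4405 → 14.4405 [wait]  ⇒ S*(0)=-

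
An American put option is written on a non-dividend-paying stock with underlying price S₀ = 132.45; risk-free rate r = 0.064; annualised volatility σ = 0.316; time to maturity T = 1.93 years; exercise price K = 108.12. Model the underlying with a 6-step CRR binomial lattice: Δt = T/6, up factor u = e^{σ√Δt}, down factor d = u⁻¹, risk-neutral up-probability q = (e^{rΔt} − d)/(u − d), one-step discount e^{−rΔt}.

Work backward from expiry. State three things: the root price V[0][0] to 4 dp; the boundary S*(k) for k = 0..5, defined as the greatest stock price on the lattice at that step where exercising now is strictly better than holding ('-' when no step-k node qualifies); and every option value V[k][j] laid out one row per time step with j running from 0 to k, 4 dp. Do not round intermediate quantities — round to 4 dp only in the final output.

Δt=0.32167, u=1.19629, d=0.83592, q=0.51303, disc=e^(-rΔt)=0.97962
k=6 terminal: V=max(K-S,0) → 62.9300 43.4486 15.5688 0.0000 0.0000 0.0000 0.0000
k=5: j=0 S=54.0602 intr=54.0598 cont=51.8568 V=54.0598[EX]; j=1 S=77.3655 intr=30.7545 cont=28.5514 V=30.7545[EX]; j=2 S=110.7177 intr=0.0000 cont=7.4270 V=7.4270[hold]; j=3 S=158.4480 intr=0.0000 cont=0.0000 V=0.0000[hold]; j=4 S=226.7549 intr=0.0000 cont=0.0000 V=0.0000[hold]; j=5 S=324.5088 intr=0.0000 cont=0.0000 V=0.0000[hold]  S*(5)=77.3655
k=4: j=0 S=64.6714 intr=43.4486 cont=41.2455 V=43.4486[EX]; j=1 S=92.5512 intr=15.5688 cont=18.4039 V=18.4039[hold]; j=2 S=132.4500 intr=0.0000 cont=3.5430 V=3.5430[hold]; j=3 S=189.5491 intr=0.0000 cont=0.0000 V=0.0000[hold]; j=4 S=271.2636 intr=0.0000 cont=0.0000 V=0.0000[hold]  S*(4)=64.6714
k=3: j=0 S=77.3655 intr=30.7545 cont=29.9763 V=30.7545[EX]; j=1 S=110.7177 intr=0.0000 cont=10.5601 V=10.5601[hold]; j=2 S=158.4480 intr=0.0000 cont=1.6902 V=1.6902[hold]; j=3 S=226.7549 intr=0.0000 cont=0.0000 V=0.0000[hold]  S*(3)=77.3655
k=2: j=0 S=92.5512 intr=15.5688 cont=19.9786 V=19.9786[hold]; j=1 S=132.4500 intr=0.0000 cont=5.8871 V=5.8871[hold]; j=2 S=189.5491 intr=0.0000 cont=0.8063 V=0.8063[hold]  S*(2)=-
k=1: j=0 S=110.7177 intr=0.0000 cont=12.4894 V=12.4894[hold]; j=1 S=158.4480 intr=0.0000 cont=3.2136 V=3.2136[hold]  S*(1)=-
k=0: j=0 S=132.4500 intr=0.0000 cont=7.5731 V=7.5731[hold]  S*(0)=-

price = 7.5731
boundary = - - - 77.3655 64.6714 77.3655
tree:
7.5731
12.4894 3.2136
19.9786 5.8871 0.8063
30.7545 10.5601 1.6902 0.0000
43.4486 18.4039 3.5430 0.0000 0.0000
54.0598 30.7545 7.4270 0.0000 0.0000 0.0000
62.9300 43.4486 15.5688 0.0000 0.0000 0.0000 0.0000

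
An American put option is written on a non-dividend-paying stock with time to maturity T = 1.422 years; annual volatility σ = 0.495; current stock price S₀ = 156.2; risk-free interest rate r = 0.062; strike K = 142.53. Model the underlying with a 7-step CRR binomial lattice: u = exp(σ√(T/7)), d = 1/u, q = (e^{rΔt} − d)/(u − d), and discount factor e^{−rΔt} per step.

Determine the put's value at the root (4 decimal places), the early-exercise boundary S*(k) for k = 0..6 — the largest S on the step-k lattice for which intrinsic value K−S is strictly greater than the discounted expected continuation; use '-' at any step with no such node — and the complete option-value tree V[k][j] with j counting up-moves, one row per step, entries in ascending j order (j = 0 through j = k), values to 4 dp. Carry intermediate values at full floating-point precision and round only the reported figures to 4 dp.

Δt=0.20314  u=1.24995  d=0.80003  q=0.47263  discount=0.98748
step 7 (expiry): payoffs max(K−S,0) = 109.7633 91.3361 62.5459 17.5650 0.0000 0.0000 0.0000 0.0000
step 6: (k=6,j=0): S=40.9568, (K−S)⁺=101.5732, hold=99.7893 ⇒ V=101.5732 exercise | (k=6,j=1): S=63.9898, (K−S)⁺=78.5402, hold=76.7563 ⇒ V=78.5402 exercise | (k=6,j=2): S=99.9760, (K−S)⁺=42.5540, hold=40.7701 ⇒ V=42.5540 exercise | (k=6,j=3): S=156.2000, (K−S)⁺=0.0000, hold=9.1474 ⇒ V=9.1474 continue | (k=6,j=4): S=244.0428, (K−S)⁺=0.0000, hold=0.0000 ⇒ V=0.0000 continue | (k=6,j=5): S=381.2862, (K−S)⁺=0.0000, hold=0.0000 ⇒ V=0.0000 continue | (k=6,j=6): S=595.7118, (K−S)⁺=0.0000, hold=0.0000 ⇒ V=0.0000 continue  boundary S*=99.9760
step 5: (k=5,j=0): S=51.1939, (K−S)⁺=91.3361, hold=89.5522 ⇒ V=91.3361 exercise | (k=5,j=1): S=79.9841, (K−S)⁺=62.5459, hold=60.7621 ⇒ V=62.5459 exercise | (k=5,j=2): S=124.9650, (K−S)⁺=17.5650, hold=26.4302 ⇒ V=26.4302 continue | (k=5,j=3): S=195.2421, (K−S)⁺=0.0000, hold=4.7637 ⇒ V=4.7637 continue | (k=5,j=4): S=305.0413, (K−S)⁺=0.0000, hold=0.0000 ⇒ V=0.0000 continue | (k=5,j=5): S=476.5886, (K−S)⁺=0.0000, hold=0.0000 ⇒ V=0.0000 continue  boundary S*=79.9841
step 4: (k=4,j=0): S=63.9898, (K−S)⁺=78.5402, hold=76.7563 ⇒ V=78.5402 exercise | (k=4,j=1): S=99.9760, (K−S)⁺=42.5540, hold=44.9075 ⇒ V=44.9075 continue | (k=4,j=2): S=156.2000, (K−S)⁺=0.0000, hold=15.9874 ⇒ V=15.9874 continue | (k=4,j=3): S=244.0428, (K−S)⁺=0.0000, hold=2.4808 ⇒ V=2.4808 continue | (k=4,j=4): S=381.2862, (K−S)⁺=0.0000, hold=0.0000 ⇒ V=0.0000 continue  boundary S*=63.9898
step 3: (k=3,j=0): S=79.9841, (K−S)⁺=62.5459, hold=61.8605 ⇒ V=62.5459 exercise | (k=3,j=1): S=124.9650, (K−S)⁺=17.5650, hold=30.8482 ⇒ V=30.8482 continue | (k=3,j=2): S=195.2421, (K−S)⁺=0.0000, hold=9.4837 ⇒ V=9.4837 continue | (k=3,j=3): S=305.0413, (K−S)⁺=0.0000, hold=1.2919 ⇒ V=1.2919 continue  boundary S*=79.9841
step 2: (k=2,j=0): S=99.9760, (K−S)⁺=42.5540, hold=46.9695 ⇒ V=46.9695 continue | (k=2,j=1): S=156.2000, (K−S)⁺=0.0000, hold=20.4911 ⇒ V=20.4911 continue | (k=2,j=2): S=244.0428, (K−S)⁺=0.0000, hold=5.5418 ⇒ V=5.5418 continue  boundary S*=-
step 1: (k=1,j=0): S=124.9650, (K−S)⁺=17.5650, hold=34.0239 ⇒ V=34.0239 continue | (k=1,j=1): S=195.2421, (K−S)⁺=0.0000, hold=13.2576 ⇒ V=13.2576 continue  boundary S*=-
step 0: (k=0,j=0): S=156.2000, (K−S)⁺=0.0000, hold=23.9062 ⇒ V=23.9062 continue  boundary S*=-

price = 23.9062
boundary = - - - 79.9841 63.9898 79.9841 99.9760
tree:
23.9062
34.0239 13.2576
46.9695 20.4911 5.5418
62.5459 30.8482 9.4837 1.2919
78.5402 44.9075 15.9874 2.4808 0.0000
91.3361 62.5459 26.4302 4.7637 0.0000 0.0000
101.5732 78.5402 42.5540 9.1474 0.0000 0.0000 0.0000
109.7633 91.3361 62.5459 17.5650 0.0000 0.0000 0.0000 0.0000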